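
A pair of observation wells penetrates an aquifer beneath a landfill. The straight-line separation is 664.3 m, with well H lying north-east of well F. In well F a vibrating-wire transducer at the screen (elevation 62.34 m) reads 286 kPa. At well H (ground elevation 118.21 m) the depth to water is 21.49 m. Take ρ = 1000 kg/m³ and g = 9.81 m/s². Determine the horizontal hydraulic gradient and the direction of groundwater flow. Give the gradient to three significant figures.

i ≈ 0.00787; groundwater flows toward the south-west

Pressure head at well F: ψ = P/(ρg) = 286×1000 / (1000 × 9.81) = 29.15 m.
Total head at well F: h = z + ψ = 62.34 + 29.15 = 91.49 m.
Total head at well H: h = 118.21 − 21.49 = 96.72 m.
Head difference: h(well F) − h(well H) = 91.49 − 96.72 = -5.23 m.
Hydraulic gradient: i = |Δh| / L = 5.23 / 664.3 = 0.00787.
Flow is from higher to lower head: from well H toward well F, i.e. toward the south-west.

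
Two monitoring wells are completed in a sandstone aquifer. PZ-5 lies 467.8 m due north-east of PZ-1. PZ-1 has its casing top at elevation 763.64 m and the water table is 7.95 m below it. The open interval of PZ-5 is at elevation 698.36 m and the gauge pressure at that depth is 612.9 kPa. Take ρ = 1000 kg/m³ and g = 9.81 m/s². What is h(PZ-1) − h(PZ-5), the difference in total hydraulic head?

Total head at PZ-1: h = 763.64 − 7.95 = 755.69 m.
Pressure head at PZ-5: ψ = P/(ρg) = 612.9×1000 / (1000 × 9.81) = 62.48 m.
Total head at PZ-5: h = z + ψ = 698.36 + 62.48 = 760.84 m.
Head difference: h(PZ-1) − h(PZ-5) = 755.69 − 760.84 = -5.15 m.

Δh ≈ -5.15 m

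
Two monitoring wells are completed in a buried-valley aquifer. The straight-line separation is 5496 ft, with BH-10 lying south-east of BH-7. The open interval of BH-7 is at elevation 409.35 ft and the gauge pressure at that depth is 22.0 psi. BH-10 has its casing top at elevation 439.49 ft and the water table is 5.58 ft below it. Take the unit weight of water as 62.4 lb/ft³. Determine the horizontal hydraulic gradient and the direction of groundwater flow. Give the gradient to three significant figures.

Pressure head at BH-7: ψ = 144·P/γ = 144 × 22.0 / 62.4 = 50.77 ft.
Total head at BH-7: h = z + ψ = 409.35 + 50.77 = 460.12 ft.
Total head at BH-10: h = 439.49 − 5.58 = 433.91 ft.
Head difference: h(BH-7) − h(BH-10) = 460.12 − 433.91 = 26.21 ft.
Hydraulic gradient: i = |Δh| / L = 26.21 / 5496 = 0.00477.
Flow is from higher to lower head: from BH-7 toward BH-10, i.e. toward the south-east.

i ≈ 0.00477; groundwater flows toward the south-east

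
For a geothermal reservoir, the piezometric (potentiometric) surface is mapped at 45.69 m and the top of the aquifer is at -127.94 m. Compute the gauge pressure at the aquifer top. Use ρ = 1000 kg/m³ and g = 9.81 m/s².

P ≈ 1700 kPa

Pressure head at the aquifer top: ψ = h − z = 45.69 − (-127.94) = 173.63 m.
P = ρgψ = 1000 × 9.81 × 173.63 = 1703310 Pa ≈ 1700 kPa.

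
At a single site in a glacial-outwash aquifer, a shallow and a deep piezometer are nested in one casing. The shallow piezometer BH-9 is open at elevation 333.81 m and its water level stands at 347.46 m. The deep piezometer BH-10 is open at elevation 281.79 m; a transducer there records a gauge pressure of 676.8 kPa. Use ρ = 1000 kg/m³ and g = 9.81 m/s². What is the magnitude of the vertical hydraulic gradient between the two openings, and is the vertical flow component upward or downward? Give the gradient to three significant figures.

|i_v| ≈ 0.0638; vertical flow is upward

Total head at BH-9: h = 347.46 m (water level in the standpipe).
Pressure head at BH-10: ψ = P/(ρg) = 676.8×1000 / (1000 × 9.81) = 68.99 m.
Total head at BH-10: h = z + ψ = 281.79 + 68.99 = 350.78 m.
Δh = h(BH-9) − h(BH-10) = 347.46 − 350.78 = -3.32 m.
Vertical separation Δz = 333.81 − 281.79 = 52.02 m.
|i_v| = |Δh| / Δz = 3.32 / 52.02 = 0.0638.
Head is higher in the deep piezometer, so vertical flow is upward (discharge condition).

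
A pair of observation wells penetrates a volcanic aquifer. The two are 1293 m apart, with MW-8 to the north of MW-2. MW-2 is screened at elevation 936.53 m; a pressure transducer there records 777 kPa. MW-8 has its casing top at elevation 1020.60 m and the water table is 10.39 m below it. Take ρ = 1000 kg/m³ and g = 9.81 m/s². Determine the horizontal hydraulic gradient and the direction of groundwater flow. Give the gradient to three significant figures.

Pressure head at MW-2: ψ = P/(ρg) = 777×1000 / (1000 × 9.81) = 79.20 m.
Total head at MW-2: h = z + ψ = 936.53 + 79.20 = 1015.73 m.
Total head at MW-8: h = 1020.60 − 10.39 = 1010.21 m.
Head difference: h(MW-2) − h(MW-8) = 1015.73 − 1010.21 = 5.52 m.
Hydraulic gradient: i = |Δh| / L = 5.52 / 1293 = 0.00427.
Flow is from higher to lower head: from MW-2 toward MW-8, i.e. toward the north.

i ≈ 0.00427; groundwater flows toward the north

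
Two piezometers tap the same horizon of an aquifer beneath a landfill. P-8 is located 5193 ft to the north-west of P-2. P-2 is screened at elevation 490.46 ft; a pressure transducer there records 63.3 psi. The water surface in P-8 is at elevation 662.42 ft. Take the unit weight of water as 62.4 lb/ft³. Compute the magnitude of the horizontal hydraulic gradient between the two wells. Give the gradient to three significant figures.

i ≈ 0.00498

Pressure head at P-2: ψ = 144·P/γ = 144 × 63.3 / 62.4 = 146.08 ft.
Total head at P-2: h = z + ψ = 490.46 + 146.08 = 636.54 ft.
Total head at P-8: h = 662.42 ft (water level in the piezometer is the total head).
Head difference: h(P-2) − h(P-8) = 636.54 − 662.42 = -25.88 ft.
Hydraulic gradient: i = |Δh| / L = 25.88 / 5193 = 0.00498.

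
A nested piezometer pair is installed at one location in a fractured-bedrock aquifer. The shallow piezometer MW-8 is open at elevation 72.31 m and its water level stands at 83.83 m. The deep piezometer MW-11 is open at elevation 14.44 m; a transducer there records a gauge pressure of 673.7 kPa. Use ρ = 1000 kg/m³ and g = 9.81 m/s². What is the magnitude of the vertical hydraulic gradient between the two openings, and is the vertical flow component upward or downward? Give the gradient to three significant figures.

Total head at MW-8: h = 83.83 m (water level in the standpipe).
Pressure head at MW-11: ψ = P/(ρg) = 673.7×1000 / (1000 × 9.81) = 68.67 m.
Total head at MW-11: h = z + ψ = 14.44 + 68.67 = 83.11 m.
Δh = h(MW-8) − h(MW-11) = 83.83 − 83.11 = 0.72 m.
Vertical separation Δz = 72.31 − 14.44 = 57.87 m.
|i_v| = |Δh| / Δz = 0.72 / 57.87 = 0.0124.
Head is higher in the shallow piezometer, so vertical flow is downward (recharge condition).

|i_v| ≈ 0.0124; vertical flow is downward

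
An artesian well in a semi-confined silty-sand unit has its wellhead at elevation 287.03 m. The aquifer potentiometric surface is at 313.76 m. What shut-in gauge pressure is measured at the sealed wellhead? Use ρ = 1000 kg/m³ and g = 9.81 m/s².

P ≈ 262 kPa

Head above the cap: Δh = 313.76 − 287.03 = 26.73 m.
P = ρgΔh = 1000 × 9.81 × 26.73 = 262221 Pa ≈ 262 kPa.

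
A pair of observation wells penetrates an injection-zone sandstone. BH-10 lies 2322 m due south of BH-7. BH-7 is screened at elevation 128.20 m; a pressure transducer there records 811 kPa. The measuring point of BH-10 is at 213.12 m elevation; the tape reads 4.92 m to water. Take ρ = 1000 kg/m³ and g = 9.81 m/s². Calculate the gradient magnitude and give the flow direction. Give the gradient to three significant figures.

Pressure head at BH-7: ψ = P/(ρg) = 811×1000 / (1000 × 9.81) = 82.67 m.
Total head at BH-7: h = z + ψ = 128.20 + 82.67 = 210.87 m.
Total head at BH-10: h = 213.12 − 4.92 = 208.20 m.
Head difference: h(BH-7) − h(BH-10) = 210.87 − 208.20 = 2.67 m.
Hydraulic gradient: i = |Δh| / L = 2.67 / 2322 = 0.00115.
Flow is from higher to lower head: from BH-7 toward BH-10, i.e. toward the south.

i ≈ 0.00115; groundwater flows toward the south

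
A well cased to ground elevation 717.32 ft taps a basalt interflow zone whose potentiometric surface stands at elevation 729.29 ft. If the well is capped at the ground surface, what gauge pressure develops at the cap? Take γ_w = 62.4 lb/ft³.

P ≈ 5.19 psi

Head above the cap: Δh = 729.29 − 717.32 = 11.97 ft.
P = γΔh/144 = 62.4 × 11.97 / 144 = 5.19 psi.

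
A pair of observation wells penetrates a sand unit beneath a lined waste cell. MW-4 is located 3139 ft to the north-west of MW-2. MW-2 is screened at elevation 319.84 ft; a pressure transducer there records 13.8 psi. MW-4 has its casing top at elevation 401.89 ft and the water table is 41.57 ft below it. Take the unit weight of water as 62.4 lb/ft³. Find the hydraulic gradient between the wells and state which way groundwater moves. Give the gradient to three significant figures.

Pressure head at MW-2: ψ = 144·P/γ = 144 × 13.8 / 62.4 = 31.85 ft.
Total head at MW-2: h = z + ψ = 319.84 + 31.85 = 351.69 ft.
Total head at MW-4: h = 401.89 − 41.57 = 360.32 ft.
Head difference: h(MW-2) − h(MW-4) = 351.69 − 360.32 = -8.63 ft.
Hydraulic gradient: i = |Δh| / L = 8.63 / 3139 = 0.00275.
Flow is from higher to lower head: from MW-4 toward MW-2, i.e. toward the south-east.

i ≈ 0.00275; groundwater flows toward the south-east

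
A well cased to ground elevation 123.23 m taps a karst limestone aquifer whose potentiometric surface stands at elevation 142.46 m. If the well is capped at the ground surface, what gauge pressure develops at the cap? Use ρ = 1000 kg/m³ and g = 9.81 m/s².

Head above the cap: Δh = 142.46 − 123.23 = 19.23 m.
P = ρgΔh = 1000 × 9.81 × 19.23 = 188646 Pa ≈ 189 kPa.

P ≈ 189 kPa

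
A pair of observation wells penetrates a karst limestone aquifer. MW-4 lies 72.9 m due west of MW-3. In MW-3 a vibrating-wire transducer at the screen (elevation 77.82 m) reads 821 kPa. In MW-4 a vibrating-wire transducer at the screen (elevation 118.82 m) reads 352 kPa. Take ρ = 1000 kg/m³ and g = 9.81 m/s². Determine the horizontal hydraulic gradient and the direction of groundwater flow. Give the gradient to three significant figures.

Pressure head at MW-3: ψ = P/(ρg) = 821×1000 / (1000 × 9.81) = 83.69 m.
Total head at MW-3: h = z + ψ = 77.82 + 83.69 = 161.51 m.
Pressure head at MW-4: ψ = P/(ρg) = 352×1000 / (1000 × 9.81) = 35.88 m.
Total head at MW-4: h = z + ψ = 118.82 + 35.88 = 154.70 m.
Head difference: h(MW-3) − h(MW-4) = 161.51 − 154.70 = 6.81 m.
Hydraulic gradient: i = |Δh| / L = 6.81 / 72.9 = 0.0934.
Flow is from higher to lower head: from MW-3 toward MW-4, i.e. toward the west.

i ≈ 0.0934; groundwater flows toward the west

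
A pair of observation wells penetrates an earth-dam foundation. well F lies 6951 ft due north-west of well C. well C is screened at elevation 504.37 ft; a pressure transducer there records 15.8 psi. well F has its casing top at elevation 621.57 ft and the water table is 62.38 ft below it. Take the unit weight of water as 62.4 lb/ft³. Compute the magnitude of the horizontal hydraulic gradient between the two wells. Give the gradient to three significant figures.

i ≈ 0.00264

Pressure head at well C: ψ = 144·P/γ = 144 × 15.8 / 62.4 = 36.46 ft.
Total head at well C: h = z + ψ = 504.37 + 36.46 = 540.83 ft.
Total head at well F: h = 621.57 − 62.38 = 559.19 ft.
Head difference: h(well C) − h(well F) = 540.83 − 559.19 = -18.36 ft.
Hydraulic gradient: i = |Δh| / L = 18.36 / 6951 = 0.00264.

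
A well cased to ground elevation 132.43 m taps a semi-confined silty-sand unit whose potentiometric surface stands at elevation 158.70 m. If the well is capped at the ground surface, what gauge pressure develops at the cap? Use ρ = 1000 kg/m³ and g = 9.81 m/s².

Head above the cap: Δh = 158.70 − 132.43 = 26.27 m.
P = ρgΔh = 1000 × 9.81 × 26.27 = 257709 Pa ≈ 258 kPa.

P ≈ 258 kPa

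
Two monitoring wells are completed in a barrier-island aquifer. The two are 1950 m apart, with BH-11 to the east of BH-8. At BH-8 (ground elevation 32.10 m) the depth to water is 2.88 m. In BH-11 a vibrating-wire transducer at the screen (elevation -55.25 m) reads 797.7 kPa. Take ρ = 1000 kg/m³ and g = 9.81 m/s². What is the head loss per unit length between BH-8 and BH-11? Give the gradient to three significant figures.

Total head at BH-8: h = 32.10 − 2.88 = 29.22 m.
Pressure head at BH-11: ψ = P/(ρg) = 797.7×1000 / (1000 × 9.81) = 81.31 m.
Total head at BH-11: h = z + ψ = -55.25 + 81.31 = 26.06 m.
Head difference: h(BH-8) − h(BH-11) = 29.22 − 26.06 = 3.16 m.
Hydraulic gradient: i = |Δh| / L = 3.16 / 1950 = 0.00162.

i ≈ 0.00162 m/m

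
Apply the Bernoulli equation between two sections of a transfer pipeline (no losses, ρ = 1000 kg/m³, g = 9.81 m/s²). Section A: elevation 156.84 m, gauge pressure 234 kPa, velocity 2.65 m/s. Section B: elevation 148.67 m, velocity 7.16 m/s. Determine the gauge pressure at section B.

P₂ ≈ 292 kPa

Pressure head at A: ψ₁ = P₁/(ρg) = 234×1000 / (1000 × 9.81) = 23.85 m.
Velocity heads: v₁²/2g = 2.65²/19.62 = 0.358 m; v₂²/2g = 7.16²/19.62 = 2.613 m.
Total head H = z₁ + ψ₁ + v₁²/2g = 156.84 + 23.85 + 0.358 = 181.05 m.
ψ₂ = H − z₂ − v₂²/2g = 181.05 − 148.67 − 2.613 = 29.77 m.
P₂ = ρgψ₂ = 1000 × 9.81 × 29.77 ≈ 292 kPa.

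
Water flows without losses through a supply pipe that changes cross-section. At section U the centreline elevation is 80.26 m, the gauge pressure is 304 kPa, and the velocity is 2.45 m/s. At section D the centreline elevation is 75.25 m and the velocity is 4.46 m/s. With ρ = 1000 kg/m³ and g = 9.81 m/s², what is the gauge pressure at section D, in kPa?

Pressure head at U: ψ₁ = P₁/(ρg) = 304×1000 / (1000 × 9.81) = 30.99 m.
Velocity heads: v₁²/2g = 2.45²/19.62 = 0.306 m; v₂²/2g = 4.46²/19.62 = 1.014 m.
Total head H = z₁ + ψ₁ + v₁²/2g = 80.26 + 30.99 + 0.306 = 111.56 m.
ψ₂ = H − z₂ − v₂²/2g = 111.56 − 75.25 − 1.014 = 35.30 m.
P₂ = ρgψ₂ = 1000 × 9.81 × 35.30 ≈ 346 kPa.

P₂ ≈ 346 kPa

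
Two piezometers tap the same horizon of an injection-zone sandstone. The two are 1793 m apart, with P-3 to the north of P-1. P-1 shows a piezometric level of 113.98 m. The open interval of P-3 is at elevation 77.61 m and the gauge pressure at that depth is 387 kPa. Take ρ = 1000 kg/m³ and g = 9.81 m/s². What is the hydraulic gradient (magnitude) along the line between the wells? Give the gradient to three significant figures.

i ≈ 0.00172

Total head at P-1: h = 113.98 m (water level in the piezometer is the total head).
Pressure head at P-3: ψ = P/(ρg) = 387×1000 / (1000 × 9.81) = 39.45 m.
Total head at P-3: h = z + ψ = 77.61 + 39.45 = 117.06 m.
Head difference: h(P-1) − h(P-3) = 113.98 − 117.06 = -3.08 m.
Hydraulic gradient: i = |Δh| / L = 3.08 / 1793 = 0.00172.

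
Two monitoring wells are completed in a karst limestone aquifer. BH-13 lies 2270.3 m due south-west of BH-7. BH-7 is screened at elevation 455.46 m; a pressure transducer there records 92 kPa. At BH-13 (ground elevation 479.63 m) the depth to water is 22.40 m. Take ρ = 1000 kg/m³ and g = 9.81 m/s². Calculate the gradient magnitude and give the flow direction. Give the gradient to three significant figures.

i ≈ 0.00335; groundwater flows toward the south-west

Pressure head at BH-7: ψ = P/(ρg) = 92×1000 / (1000 × 9.81) = 9.38 m.
Total head at BH-7: h = z + ψ = 455.46 + 9.38 = 464.84 m.
Total head at BH-13: h = 479.63 − 22.40 = 457.23 m.
Head difference: h(BH-7) − h(BH-13) = 464.84 − 457.23 = 7.61 m.
Hydraulic gradient: i = |Δh| / L = 7.61 / 2270.3 = 0.00335.
Flow is from higher to lower head: from BH-7 toward BH-13, i.e. toward the south-west.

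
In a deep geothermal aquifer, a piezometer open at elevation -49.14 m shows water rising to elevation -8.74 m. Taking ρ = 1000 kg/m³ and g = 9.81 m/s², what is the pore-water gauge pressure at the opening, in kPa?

Pressure head ψ = h − z = -8.74 − (-49.14) = 40.40 m.
P = ρgψ = 1000 × 9.81 × 40.40 = 396324 Pa ≈ 396 kPa.

P ≈ 396 kPa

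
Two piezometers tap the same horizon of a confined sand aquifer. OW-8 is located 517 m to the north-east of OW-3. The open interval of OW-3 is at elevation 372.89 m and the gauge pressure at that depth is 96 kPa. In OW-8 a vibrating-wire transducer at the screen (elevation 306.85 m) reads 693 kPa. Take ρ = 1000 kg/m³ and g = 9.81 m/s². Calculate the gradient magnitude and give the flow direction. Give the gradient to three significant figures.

i ≈ 0.0100; groundwater flows toward the north-east

Pressure head at OW-3: ψ = P/(ρg) = 96×1000 / (1000 × 9.81) = 9.79 m.
Total head at OW-3: h = z + ψ = 372.89 + 9.79 = 382.68 m.
Pressure head at OW-8: ψ = P/(ρg) = 693×1000 / (1000 × 9.81) = 70.64 m.
Total head at OW-8: h = z + ψ = 306.85 + 70.64 = 377.49 m.
Head difference: h(OW-3) − h(OW-8) = 382.68 − 377.49 = 5.19 m.
Hydraulic gradient: i = |Δh| / L = 5.19 / 517 = 0.0100.
Flow is from higher to lower head: from OW-3 toward OW-8, i.e. toward the north-east.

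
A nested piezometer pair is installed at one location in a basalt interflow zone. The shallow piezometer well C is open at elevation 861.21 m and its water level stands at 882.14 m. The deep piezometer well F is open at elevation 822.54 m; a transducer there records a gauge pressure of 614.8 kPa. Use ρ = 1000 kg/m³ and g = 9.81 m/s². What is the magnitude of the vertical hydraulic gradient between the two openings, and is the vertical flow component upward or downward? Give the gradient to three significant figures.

|i_v| ≈ 0.0794; vertical flow is upward

Total head at well C: h = 882.14 m (water level in the standpipe).
Pressure head at well F: ψ = P/(ρg) = 614.8×1000 / (1000 × 9.81) = 62.67 m.
Total head at well F: h = z + ψ = 822.54 + 62.67 = 885.21 m.
Δh = h(well C) − h(well F) = 882.14 − 885.21 = -3.07 m.
Vertical separation Δz = 861.21 − 822.54 = 38.67 m.
|i_v| = |Δh| / Δz = 3.07 / 38.67 = 0.0794.
Head is higher in the deep piezometer, so vertical flow is upward (discharge condition).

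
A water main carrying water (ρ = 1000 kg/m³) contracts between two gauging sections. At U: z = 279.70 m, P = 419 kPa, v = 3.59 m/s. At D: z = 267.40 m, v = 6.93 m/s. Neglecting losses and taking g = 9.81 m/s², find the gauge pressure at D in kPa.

Pressure head at U: ψ₁ = P₁/(ρg) = 419×1000 / (1000 × 9.81) = 42.71 m.
Velocity heads: v₁²/2g = 3.59²/19.62 = 0.657 m; v₂²/2g = 6.93²/19.62 = 2.448 m.
Total head H = z₁ + ψ₁ + v₁²/2g = 279.70 + 42.71 + 0.657 = 323.07 m.
ψ₂ = H − z₂ − v₂²/2g = 323.07 − 267.40 − 2.448 = 53.22 m.
P₂ = ρgψ₂ = 1000 × 9.81 × 53.22 ≈ 522 kPa.

P₂ ≈ 522 kPa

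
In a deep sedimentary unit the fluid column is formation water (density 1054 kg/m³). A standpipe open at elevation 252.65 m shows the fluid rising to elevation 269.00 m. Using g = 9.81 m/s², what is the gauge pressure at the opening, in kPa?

Pressure head ψ = h − z = 269.00 − 252.65 = 16.35 m.
P = ρgψ = 1054 × 9.81 × 16.35 = 169055 Pa ≈ 169 kPa.

P ≈ 169 kPa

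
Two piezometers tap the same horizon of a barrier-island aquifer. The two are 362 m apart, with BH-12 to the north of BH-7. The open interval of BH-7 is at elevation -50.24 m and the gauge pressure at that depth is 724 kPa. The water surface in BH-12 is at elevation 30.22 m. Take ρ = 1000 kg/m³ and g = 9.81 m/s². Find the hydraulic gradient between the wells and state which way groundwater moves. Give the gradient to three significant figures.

Pressure head at BH-7: ψ = P/(ρg) = 724×1000 / (1000 × 9.81) = 73.80 m.
Total head at BH-7: h = z + ψ = -50.24 + 73.80 = 23.56 m.
Total head at BH-12: h = 30.22 m (water level in the piezometer is the total head).
Head difference: h(BH-7) − h(BH-12) = 23.56 − 30.22 = -6.66 m.
Hydraulic gradient: i = |Δh| / L = 6.66 / 362 = 0.0184.
Flow is from higher to lower head: from BH-12 toward BH-7, i.e. toward the south.

i ≈ 0.0184; groundwater flows toward the south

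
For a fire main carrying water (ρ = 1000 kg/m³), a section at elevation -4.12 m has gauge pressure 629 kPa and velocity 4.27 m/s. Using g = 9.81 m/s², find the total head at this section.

Pressure head ψ = P/(ρg) = 629×1000 / (1000 × 9.81) = 64.12 m.
Velocity head = v²/(2g) = 4.27² / (2 × 9.81) = 0.929 m.
h = z + ψ + v²/(2g) = -4.12 + 64.12 + 0.929 = 60.93 m.

h ≈ 60.93 m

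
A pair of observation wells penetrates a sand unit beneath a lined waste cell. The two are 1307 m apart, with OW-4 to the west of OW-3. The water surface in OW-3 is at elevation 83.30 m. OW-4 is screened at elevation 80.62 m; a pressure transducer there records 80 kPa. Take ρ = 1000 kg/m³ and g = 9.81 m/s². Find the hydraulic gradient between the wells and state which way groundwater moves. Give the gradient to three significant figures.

i ≈ 0.00419; groundwater flows toward the east

Total head at OW-3: h = 83.30 m (water level in the piezometer is the total head).
Pressure head at OW-4: ψ = P/(ρg) = 80×1000 / (1000 × 9.81) = 8.15 m.
Total head at OW-4: h = z + ψ = 80.62 + 8.15 = 88.77 m.
Head difference: h(OW-3) − h(OW-4) = 83.30 − 88.77 = -5.47 m.
Hydraulic gradient: i = |Δh| / L = 5.47 / 1307 = 0.00419.
Flow is from higher to lower head: from OW-4 toward OW-3, i.e. toward the east.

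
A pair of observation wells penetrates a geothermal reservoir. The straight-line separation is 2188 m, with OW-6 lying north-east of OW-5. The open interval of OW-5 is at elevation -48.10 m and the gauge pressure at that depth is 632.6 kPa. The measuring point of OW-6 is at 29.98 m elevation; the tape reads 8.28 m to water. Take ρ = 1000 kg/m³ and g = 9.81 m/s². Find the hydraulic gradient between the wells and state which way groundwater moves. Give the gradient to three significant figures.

i ≈ 0.00243; groundwater flows toward the south-west

Pressure head at OW-5: ψ = P/(ρg) = 632.6×1000 / (1000 × 9.81) = 64.49 m.
Total head at OW-5: h = z + ψ = -48.10 + 64.49 = 16.39 m.
Total head at OW-6: h = 29.98 − 8.28 = 21.70 m.
Head difference: h(OW-5) − h(OW-6) = 16.39 − 21.70 = -5.31 m.
Hydraulic gradient: i = |Δh| / L = 5.31 / 2188 = 0.00243.
Flow is from higher to lower head: from OW-6 toward OW-5, i.e. toward the south-west.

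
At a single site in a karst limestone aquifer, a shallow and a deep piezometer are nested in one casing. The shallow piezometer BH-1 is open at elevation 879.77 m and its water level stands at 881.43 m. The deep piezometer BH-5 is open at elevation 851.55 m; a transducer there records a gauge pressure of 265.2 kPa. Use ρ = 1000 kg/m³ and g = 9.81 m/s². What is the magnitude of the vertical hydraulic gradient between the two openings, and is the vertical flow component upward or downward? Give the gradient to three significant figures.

|i_v| ≈ 0.101; vertical flow is downward

Total head at BH-1: h = 881.43 m (water level in the standpipe).
Pressure head at BH-5: ψ = P/(ρg) = 265.2×1000 / (1000 × 9.81) = 27.03 m.
Total head at BH-5: h = z + ψ = 851.55 + 27.03 = 878.58 m.
Δh = h(BH-1) − h(BH-5) = 881.43 − 878.58 = 2.85 m.
Vertical separation Δz = 879.77 − 851.55 = 28.22 m.
|i_v| = |Δh| / Δz = 2.85 / 28.22 = 0.101.
Head is higher in the shallow piezometer, so vertical flow is downward (recharge condition).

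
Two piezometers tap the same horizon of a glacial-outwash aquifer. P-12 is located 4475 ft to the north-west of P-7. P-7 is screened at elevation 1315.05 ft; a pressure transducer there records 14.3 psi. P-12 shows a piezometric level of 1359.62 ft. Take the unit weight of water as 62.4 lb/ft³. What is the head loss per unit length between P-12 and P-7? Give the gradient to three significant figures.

Pressure head at P-7: ψ = 144·P/γ = 144 × 14.3 / 62.4 = 33.00 ft.
Total head at P-7: h = z + ψ = 1315.05 + 33.00 = 1348.05 ft.
Total head at P-12: h = 1359.62 ft (water level in the piezometer is the total head).
Head difference: h(P-7) − h(P-12) = 1348.05 − 1359.62 = -11.57 ft.
Hydraulic gradient: i = |Δh| / L = 11.57 / 4475 = 0.00259.

i ≈ 0.00259 ft/ft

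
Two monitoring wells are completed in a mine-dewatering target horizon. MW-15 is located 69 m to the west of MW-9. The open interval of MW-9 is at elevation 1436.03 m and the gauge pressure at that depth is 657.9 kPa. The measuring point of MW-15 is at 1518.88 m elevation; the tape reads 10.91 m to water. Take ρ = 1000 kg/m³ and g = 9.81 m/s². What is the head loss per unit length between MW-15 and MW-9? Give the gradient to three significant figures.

Pressure head at MW-9: ψ = P/(ρg) = 657.9×1000 / (1000 × 9.81) = 67.06 m.
Total head at MW-9: h = z + ψ = 1436.03 + 67.06 = 1503.09 m.
Total head at MW-15: h = 1518.88 − 10.91 = 1507.97 m.
Head difference: h(MW-9) − h(MW-15) = 1503.09 − 1507.97 = -4.88 m.
Hydraulic gradient: i = |Δh| / L = 4.88 / 69 = 0.0707.

i ≈ 0.0707 m/m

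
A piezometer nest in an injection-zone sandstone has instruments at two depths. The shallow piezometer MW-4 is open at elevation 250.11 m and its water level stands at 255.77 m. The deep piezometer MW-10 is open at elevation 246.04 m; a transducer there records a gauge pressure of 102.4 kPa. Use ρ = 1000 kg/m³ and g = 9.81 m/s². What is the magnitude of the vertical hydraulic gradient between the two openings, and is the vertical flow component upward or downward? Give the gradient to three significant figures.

|i_v| ≈ 0.174; vertical flow is upward

Total head at MW-4: h = 255.77 m (water level in the standpipe).
Pressure head at MW-10: ψ = P/(ρg) = 102.4×1000 / (1000 × 9.81) = 10.44 m.
Total head at MW-10: h = z + ψ = 246.04 + 10.44 = 256.48 m.
Δh = h(MW-4) − h(MW-10) = 255.77 − 256.48 = -0.71 m.
Vertical separation Δz = 250.11 − 246.04 = 4.07 m.
|i_v| = |Δh| / Δz = 0.71 / 4.07 = 0.174.
Head is higher in the deep piezometer, so vertical flow is upward (discharge condition).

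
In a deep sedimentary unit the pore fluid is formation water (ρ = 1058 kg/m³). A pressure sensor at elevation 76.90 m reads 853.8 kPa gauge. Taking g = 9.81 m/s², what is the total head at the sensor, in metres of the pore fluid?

ψ = P/(ρg) = 853.8×1000 / (1058 × 9.81) = 82.26 m.
h = z + ψ = 76.90 + 82.26 = 159.16 m.

h ≈ 159.16 m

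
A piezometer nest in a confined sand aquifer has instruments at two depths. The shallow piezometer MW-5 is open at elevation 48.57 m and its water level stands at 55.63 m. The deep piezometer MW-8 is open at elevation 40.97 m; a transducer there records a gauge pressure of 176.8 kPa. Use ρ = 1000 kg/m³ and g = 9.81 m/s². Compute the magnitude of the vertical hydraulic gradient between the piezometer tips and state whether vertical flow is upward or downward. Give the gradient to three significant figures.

Total head at MW-5: h = 55.63 m (water level in the standpipe).
Pressure head at MW-8: ψ = P/(ρg) = 176.8×1000 / (1000 × 9.81) = 18.02 m.
Total head at MW-8: h = z + ψ = 40.97 + 18.02 = 58.99 m.
Δh = h(MW-5) − h(MW-8) = 55.63 − 58.99 = -3.36 m.
Vertical separation Δz = 48.57 − 40.97 = 7.60 m.
|i_v| = |Δh| / Δz = 3.36 / 7.60 = 0.442.
Head is higher in the deep piezometer, so vertical flow is upward (discharge condition).

|i_v| ≈ 0.442; vertical flow is upward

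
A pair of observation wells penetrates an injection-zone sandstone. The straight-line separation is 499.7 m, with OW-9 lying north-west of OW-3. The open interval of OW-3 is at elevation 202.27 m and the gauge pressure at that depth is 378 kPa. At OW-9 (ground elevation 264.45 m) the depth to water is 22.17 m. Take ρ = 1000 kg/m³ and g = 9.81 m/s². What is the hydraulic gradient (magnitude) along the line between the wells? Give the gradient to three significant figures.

i ≈ 0.00296

Pressure head at OW-3: ψ = P/(ρg) = 378×1000 / (1000 × 9.81) = 38.53 m.
Total head at OW-3: h = z + ψ = 202.27 + 38.53 = 240.80 m.
Total head at OW-9: h = 264.45 − 22.17 = 242.28 m.
Head difference: h(OW-3) − h(OW-9) = 240.80 − 242.28 = -1.48 m.
Hydraulic gradient: i = |Δh| / L = 1.48 / 499.7 = 0.00296.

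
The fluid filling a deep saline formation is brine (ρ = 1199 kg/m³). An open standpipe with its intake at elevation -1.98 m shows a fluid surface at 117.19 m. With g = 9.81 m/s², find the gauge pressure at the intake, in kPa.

Pressure head ψ = h − z = 117.19 − (-1.98) = 119.17 m.
P = ρgψ = 1199 × 9.81 × 119.17 = 1401700 Pa ≈ 1400 kPa.

P ≈ 1400 kPa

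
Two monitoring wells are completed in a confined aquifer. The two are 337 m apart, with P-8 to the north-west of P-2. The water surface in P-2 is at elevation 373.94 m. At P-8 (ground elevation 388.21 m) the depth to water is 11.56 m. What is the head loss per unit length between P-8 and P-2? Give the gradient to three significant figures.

Total head at P-2: h = 373.94 m (water level in the piezometer is the total head).
Total head at P-8: h = 388.21 − 11.56 = 376.65 m.
Head difference: h(P-2) − h(P-8) = 373.94 − 376.65 = -2.71 m.
Hydraulic gradient: i = |Δh| / L = 2.71 / 337 = 0.00804.

i ≈ 0.00804 m/m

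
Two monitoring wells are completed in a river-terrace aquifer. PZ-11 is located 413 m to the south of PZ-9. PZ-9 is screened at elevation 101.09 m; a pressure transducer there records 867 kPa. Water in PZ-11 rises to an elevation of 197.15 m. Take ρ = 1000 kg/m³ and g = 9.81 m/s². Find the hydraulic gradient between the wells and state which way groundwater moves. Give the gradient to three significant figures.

Pressure head at PZ-9: ψ = P/(ρg) = 867×1000 / (1000 × 9.81) = 88.38 m.
Total head at PZ-9: h = z + ψ = 101.09 + 88.38 = 189.47 m.
Total head at PZ-11: h = 197.15 m (water level in the piezometer is the total head).
Head difference: h(PZ-9) − h(PZ-11) = 189.47 − 197.15 = -7.68 m.
Hydraulic gradient: i = |Δh| / L = 7.68 / 413 = 0.0186.
Flow is from higher to lower head: from PZ-11 toward PZ-9, i.e. toward the north.

i ≈ 0.0186; groundwater flows toward the north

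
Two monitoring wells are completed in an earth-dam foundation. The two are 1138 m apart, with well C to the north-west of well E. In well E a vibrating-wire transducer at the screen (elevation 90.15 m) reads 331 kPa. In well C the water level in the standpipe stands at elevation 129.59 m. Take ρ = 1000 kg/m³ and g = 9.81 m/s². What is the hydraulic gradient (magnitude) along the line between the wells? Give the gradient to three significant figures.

Pressure head at well E: ψ = P/(ρg) = 331×1000 / (1000 × 9.81) = 33.74 m.
Total head at well E: h = z + ψ = 90.15 + 33.74 = 123.89 m.
Total head at well C: h = 129.59 m (water level in the piezometer is the total head).
Head difference: h(well E) − h(well C) = 123.89 − 129.59 = -5.70 m.
Hydraulic gradient: i = |Δh| / L = 5.70 / 1138 = 0.00501.

i ≈ 0.00501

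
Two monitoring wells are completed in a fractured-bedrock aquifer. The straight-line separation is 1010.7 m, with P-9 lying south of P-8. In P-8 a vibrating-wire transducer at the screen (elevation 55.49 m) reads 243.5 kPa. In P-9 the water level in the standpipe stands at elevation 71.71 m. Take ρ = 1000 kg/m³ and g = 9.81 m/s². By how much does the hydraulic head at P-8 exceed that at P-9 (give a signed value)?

Δh ≈ 8.60 m

Pressure head at P-8: ψ = P/(ρg) = 243.5×1000 / (1000 × 9.81) = 24.82 m.
Total head at P-8: h = z + ψ = 55.49 + 24.82 = 80.31 m.
Total head at P-9: h = 71.71 m (water level in the piezometer is the total head).
Head difference: h(P-8) − h(P-9) = 80.31 − 71.71 = 8.60 m.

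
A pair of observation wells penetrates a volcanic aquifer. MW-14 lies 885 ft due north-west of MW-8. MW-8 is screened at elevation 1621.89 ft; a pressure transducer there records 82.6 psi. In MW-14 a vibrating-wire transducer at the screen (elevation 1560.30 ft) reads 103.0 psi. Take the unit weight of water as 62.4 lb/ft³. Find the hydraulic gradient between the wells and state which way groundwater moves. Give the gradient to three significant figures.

i ≈ 0.0164; groundwater flows toward the north-west

Pressure head at MW-8: ψ = 144·P/γ = 144 × 82.6 / 62.4 = 190.62 ft.
Total head at MW-8: h = z + ψ = 1621.89 + 190.62 = 1812.51 ft.
Pressure head at MW-14: ψ = 144·P/γ = 144 × 103.0 / 62.4 = 237.69 ft.
Total head at MW-14: h = z + ψ = 1560.30 + 237.69 = 1797.99 ft.
Head difference: h(MW-8) − h(MW-14) = 1812.51 − 1797.99 = 14.52 ft.
Hydraulic gradient: i = |Δh| / L = 14.52 / 885 = 0.0164.
Flow is from higher to lower head: from MW-8 toward MW-14, i.e. toward the north-west.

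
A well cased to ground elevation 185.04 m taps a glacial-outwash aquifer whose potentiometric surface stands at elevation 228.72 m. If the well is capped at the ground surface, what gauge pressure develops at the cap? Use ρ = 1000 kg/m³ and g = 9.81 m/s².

P ≈ 429 kPa

Head above the cap: Δh = 228.72 − 185.04 = 43.68 m.
P = ρgΔh = 1000 × 9.81 × 43.68 = 428501 Pa ≈ 429 kPa.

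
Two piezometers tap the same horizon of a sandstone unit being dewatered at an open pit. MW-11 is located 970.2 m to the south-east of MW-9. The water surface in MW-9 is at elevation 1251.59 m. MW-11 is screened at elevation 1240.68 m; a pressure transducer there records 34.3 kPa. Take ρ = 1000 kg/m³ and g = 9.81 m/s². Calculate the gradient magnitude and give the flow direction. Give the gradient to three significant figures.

Total head at MW-9: h = 1251.59 m (water level in the piezometer is the total head).
Pressure head at MW-11: ψ = P/(ρg) = 34.3×1000 / (1000 × 9.81) = 3.50 m.
Total head at MW-11: h = z + ψ = 1240.68 + 3.50 = 1244.18 m.
Head difference: h(MW-9) − h(MW-11) = 1251.59 − 1244.18 = 7.41 m.
Hydraulic gradient: i = |Δh| / L = 7.41 / 970.2 = 0.00764.
Flow is from higher to lower head: from MW-9 toward MW-11, i.e. toward the south-east.

i ≈ 0.00764; groundwater flows toward the south-east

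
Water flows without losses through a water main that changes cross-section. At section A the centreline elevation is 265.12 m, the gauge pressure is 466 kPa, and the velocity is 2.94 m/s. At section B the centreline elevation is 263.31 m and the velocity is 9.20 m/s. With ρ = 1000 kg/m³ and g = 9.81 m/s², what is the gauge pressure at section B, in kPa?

P₂ ≈ 446 kPa

Pressure head at A: ψ₁ = P₁/(ρg) = 466×1000 / (1000 × 9.81) = 47.50 m.
Velocity heads: v₁²/2g = 2.94²/19.62 = 0.441 m; v₂²/2g = 9.20²/19.62 = 4.314 m.
Total head H = z₁ + ψ₁ + v₁²/2g = 265.12 + 47.50 + 0.441 = 313.06 m.
ψ₂ = H − z₂ − v₂²/2g = 313.06 − 263.31 − 4.314 = 45.44 m.
P₂ = ρgψ₂ = 1000 × 9.81 × 45.44 ≈ 446 kPa.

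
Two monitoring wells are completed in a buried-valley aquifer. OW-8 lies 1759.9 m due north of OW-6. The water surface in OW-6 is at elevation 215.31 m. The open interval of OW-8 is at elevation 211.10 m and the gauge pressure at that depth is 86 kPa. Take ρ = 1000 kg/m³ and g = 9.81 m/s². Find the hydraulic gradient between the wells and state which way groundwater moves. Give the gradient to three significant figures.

i ≈ 0.00259; groundwater flows toward the south

Total head at OW-6: h = 215.31 m (water level in the piezometer is the total head).
Pressure head at OW-8: ψ = P/(ρg) = 86×1000 / (1000 × 9.81) = 8.77 m.
Total head at OW-8: h = z + ψ = 211.10 + 8.77 = 219.87 m.
Head difference: h(OW-6) − h(OW-8) = 215.31 − 219.87 = -4.56 m.
Hydraulic gradient: i = |Δh| / L = 4.56 / 1759.9 = 0.00259.
Flow is from higher to lower head: from OW-8 toward OW-6, i.e. toward the south.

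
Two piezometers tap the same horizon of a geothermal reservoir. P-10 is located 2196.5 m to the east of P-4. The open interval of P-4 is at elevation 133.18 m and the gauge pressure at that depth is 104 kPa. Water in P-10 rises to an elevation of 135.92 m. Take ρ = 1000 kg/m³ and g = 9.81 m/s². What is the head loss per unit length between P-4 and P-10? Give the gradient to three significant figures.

Pressure head at P-4: ψ = P/(ρg) = 104×1000 / (1000 × 9.81) = 10.60 m.
Total head at P-4: h = z + ψ = 133.18 + 10.60 = 143.78 m.
Total head at P-10: h = 135.92 m (water level in the piezometer is the total head).
Head difference: h(P-4) − h(P-10) = 143.78 − 135.92 = 7.86 m.
Hydraulic gradient: i = |Δh| / L = 7.86 / 2196.5 = 0.00358.

i ≈ 0.00358 m/m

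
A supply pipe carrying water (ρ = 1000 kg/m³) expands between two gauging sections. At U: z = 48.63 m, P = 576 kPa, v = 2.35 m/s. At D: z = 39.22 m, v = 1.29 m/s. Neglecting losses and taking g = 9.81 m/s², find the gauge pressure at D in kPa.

P₂ ≈ 670 kPa

Pressure head at U: ψ₁ = P₁/(ρg) = 576×1000 / (1000 × 9.81) = 58.72 m.
Velocity heads: v₁²/2g = 2.35²/19.62 = 0.281 m; v₂²/2g = 1.29²/19.62 = 0.085 m.
Total head H = z₁ + ψ₁ + v₁²/2g = 48.63 + 58.72 + 0.281 = 107.63 m.
ψ₂ = H − z₂ − v₂²/2g = 107.63 − 39.22 − 0.085 = 68.33 m.
P₂ = ρgψ₂ = 1000 × 9.81 × 68.33 ≈ 670 kPa.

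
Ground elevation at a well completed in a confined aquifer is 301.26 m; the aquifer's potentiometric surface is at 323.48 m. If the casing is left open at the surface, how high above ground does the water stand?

Water rises to the potentiometric surface, so the rise above ground = 323.48 − 301.26 = 22.22 m.

≈ 22.22 m above ground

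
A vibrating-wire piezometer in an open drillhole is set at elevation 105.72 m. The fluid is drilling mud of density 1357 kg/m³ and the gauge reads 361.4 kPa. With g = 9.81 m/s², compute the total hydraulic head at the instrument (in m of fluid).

h ≈ 132.87 m

ψ = P/(ρg) = 361.4×1000 / (1357 × 9.81) = 27.15 m.
h = z + ψ = 105.72 + 27.15 = 132.87 m.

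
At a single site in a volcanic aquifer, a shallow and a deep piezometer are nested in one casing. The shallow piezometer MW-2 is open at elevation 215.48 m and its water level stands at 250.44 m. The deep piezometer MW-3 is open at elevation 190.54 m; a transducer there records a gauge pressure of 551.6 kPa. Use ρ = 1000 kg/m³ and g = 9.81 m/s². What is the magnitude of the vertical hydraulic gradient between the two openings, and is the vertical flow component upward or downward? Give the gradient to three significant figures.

Total head at MW-2: h = 250.44 m (water level in the standpipe).
Pressure head at MW-3: ψ = P/(ρg) = 551.6×1000 / (1000 × 9.81) = 56.23 m.
Total head at MW-3: h = z + ψ = 190.54 + 56.23 = 246.77 m.
Δh = h(MW-2) − h(MW-3) = 250.44 − 246.77 = 3.67 m.
Vertical separation Δz = 215.48 − 190.54 = 24.94 m.
|i_v| = |Δh| / Δz = 3.67 / 24.94 = 0.147.
Head is higher in the shallow piezometer, so vertical flow is downward (recharge condition).

|i_v| ≈ 0.147; vertical flow is downward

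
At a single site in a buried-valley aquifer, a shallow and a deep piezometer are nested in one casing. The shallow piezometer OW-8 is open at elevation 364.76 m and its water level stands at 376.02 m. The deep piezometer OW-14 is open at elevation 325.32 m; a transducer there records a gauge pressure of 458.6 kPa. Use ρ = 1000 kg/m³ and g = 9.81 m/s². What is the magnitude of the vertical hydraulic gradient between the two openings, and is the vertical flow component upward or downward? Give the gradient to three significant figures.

Total head at OW-8: h = 376.02 m (water level in the standpipe).
Pressure head at OW-14: ψ = P/(ρg) = 458.6×1000 / (1000 × 9.81) = 46.75 m.
Total head at OW-14: h = z + ψ = 325.32 + 46.75 = 372.07 m.
Δh = h(OW-8) − h(OW-14) = 376.02 − 372.07 = 3.95 m.
Vertical separation Δz = 364.76 − 325.32 = 39.44 m.
|i_v| = |Δh| / Δz = 3.95 / 39.44 = 0.100.
Head is higher in the shallow piezometer, so vertical flow is downward (recharge condition).

|i_v| ≈ 0.100; vertical flow is downward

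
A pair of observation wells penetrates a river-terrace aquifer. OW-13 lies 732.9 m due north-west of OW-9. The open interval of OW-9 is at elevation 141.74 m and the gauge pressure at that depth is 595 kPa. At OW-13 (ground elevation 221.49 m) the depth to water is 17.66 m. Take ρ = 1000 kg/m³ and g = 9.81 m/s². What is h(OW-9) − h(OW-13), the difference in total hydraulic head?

Pressure head at OW-9: ψ = P/(ρg) = 595×1000 / (1000 × 9.81) = 60.65 m.
Total head at OW-9: h = z + ψ = 141.74 + 60.65 = 202.39 m.
Total head at OW-13: h = 221.49 − 17.66 = 203.83 m.
Head difference: h(OW-9) − h(OW-13) = 202.39 − 203.83 = -1.44 m.

Δh ≈ -1.44 m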